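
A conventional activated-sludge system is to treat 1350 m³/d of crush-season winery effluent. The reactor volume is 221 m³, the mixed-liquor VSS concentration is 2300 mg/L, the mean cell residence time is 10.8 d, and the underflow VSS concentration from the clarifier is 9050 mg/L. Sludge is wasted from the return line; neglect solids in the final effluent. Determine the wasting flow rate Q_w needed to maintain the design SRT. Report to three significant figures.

θ_c = V·X/(Q_w·X_r) when wasting from the recycle, so Q_w = V·X/(θ_c·X_r) = 221.0 × 2300 / (10.8 × 9050) = 5.201 m³/d.

Q_w ≈ 5.20 m³/d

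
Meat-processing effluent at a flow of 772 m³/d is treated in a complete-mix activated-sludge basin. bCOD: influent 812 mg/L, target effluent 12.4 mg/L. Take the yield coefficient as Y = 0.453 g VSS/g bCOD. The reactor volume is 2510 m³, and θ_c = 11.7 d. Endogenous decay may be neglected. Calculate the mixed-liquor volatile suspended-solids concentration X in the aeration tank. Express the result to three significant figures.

Without decay, X = Y Q (S₀−S) θ_c / V = 0.453 × 772 × (812 − 12.4) × 11.7 / 2510 = 1303 mg/L.

X ≈ 1300 mg/L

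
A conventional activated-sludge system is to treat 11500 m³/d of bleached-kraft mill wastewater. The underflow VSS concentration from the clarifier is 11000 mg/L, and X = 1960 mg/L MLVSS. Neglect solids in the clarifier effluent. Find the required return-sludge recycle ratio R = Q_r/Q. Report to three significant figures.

R ≈ 0.217

R = Q_r/Q = X/(X_r − X) = 1960 / (11000 − 1960) = 0.2168.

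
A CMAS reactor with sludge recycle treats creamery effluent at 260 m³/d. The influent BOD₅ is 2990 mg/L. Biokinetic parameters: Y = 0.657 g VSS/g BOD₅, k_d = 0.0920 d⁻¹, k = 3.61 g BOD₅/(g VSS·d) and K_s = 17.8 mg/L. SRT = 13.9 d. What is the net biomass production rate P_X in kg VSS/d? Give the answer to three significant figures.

Effluent substrate depends only on kinetics and SRT: S = K_s(1 + k_d θ_c) / [θ_c(Yk − k_d) − 1] = 17.8 × (1 + 0.0920 × 13.9) / [13.9 × (0.657 × 3.61 − 0.0920) − 1] = 40.56 / 30.69 = 1.322 mg/L.
Y_obs = Y / (1 + k_d θ_c) = 0.657 / (1 + 0.0920 × 13.9) = 0.657 / 2.279 = 0.2883.
Substrate removed = Q·(S₀ − S) = 260 m³/d × (2990 − 1.32) g/m³ = 7.77×10^5 g/d = 777.1 kg/d.
P_X = Y_obs · Q(S₀ − S) = 0.2883 × 777.1 = 224.0 kg VSS/d.

P_X ≈ 224 kg VSS/d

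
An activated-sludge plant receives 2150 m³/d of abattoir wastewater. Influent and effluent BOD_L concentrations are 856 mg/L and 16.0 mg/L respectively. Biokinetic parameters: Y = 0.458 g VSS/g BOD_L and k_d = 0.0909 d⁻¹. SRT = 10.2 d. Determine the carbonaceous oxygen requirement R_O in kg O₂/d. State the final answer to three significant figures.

Observed yield with endogenous decay: Y_obs = Y / (1 + k_d·θ_c) = 0.458 / (1 + 0.0909 × 10.2) = 0.458 / 1.927 = 0.2377 g VSS/g BOD_L.
Q·(S₀ − S) = 2150 × (856 − 16.0) × 10⁻³ = 1806 kg/d removed.
P_X = Y_obs·Q·(S₀ − S) = 0.2377 × 1806 = 429.2 kg VSS/d.
R_O = Q·ΔS − 1.42 P_X = 1806 − 609.5 = 1197 kg O₂/d.

R_O ≈ 1200 kg O₂/d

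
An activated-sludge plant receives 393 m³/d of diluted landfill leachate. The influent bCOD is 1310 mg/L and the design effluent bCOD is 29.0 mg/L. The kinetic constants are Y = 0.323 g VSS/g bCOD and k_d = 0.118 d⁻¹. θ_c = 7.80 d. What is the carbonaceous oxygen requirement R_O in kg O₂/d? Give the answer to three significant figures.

Observed yield with endogenous decay: Y_obs = Y / (1 + k_d·θ_c) = 0.323 / (1 + 0.118 × 7.80) = 0.323 / 1.920 = 0.1682 g VSS/g bCOD.
ΔS = 1310 − 29.0 = 1281 mg/L, so the substrate removal rate is 393 × 1281/1000 = 503.4 kg bCOD/d.
Biomass synthesised: P_X = Y_obs × 503.4 = 84.67 kg VSS/d.
Carbonaceous O₂ demand = substrate oxidised − cell-mass equivalent = 503.4 − 1.42 × 84.67 = 383.2 kg O₂/d.

R_O ≈ 383 kg O₂/d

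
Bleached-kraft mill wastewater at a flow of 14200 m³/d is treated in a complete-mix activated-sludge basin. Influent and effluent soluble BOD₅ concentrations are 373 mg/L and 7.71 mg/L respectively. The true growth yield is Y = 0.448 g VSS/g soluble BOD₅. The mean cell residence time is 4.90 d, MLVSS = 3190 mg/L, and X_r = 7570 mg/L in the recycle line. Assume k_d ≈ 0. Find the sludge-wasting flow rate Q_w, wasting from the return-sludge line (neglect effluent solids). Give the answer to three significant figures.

Biomass mass balance (decay neglected): V·X = Y·Q·(S₀ − S)·θ_c, so V = 0.448 × 14200 × (373 − 7.71) × 4.90 / 3190 = 3570 m³.
θ_c = V·X/(Q_w·X_r) when wasting from the recycle, so Q_w = V·X/(θ_c·X_r) = 3570 × 3190 / (4.90 × 7570) = 307.0 m³/d.

Q_w ≈ 307 m³/d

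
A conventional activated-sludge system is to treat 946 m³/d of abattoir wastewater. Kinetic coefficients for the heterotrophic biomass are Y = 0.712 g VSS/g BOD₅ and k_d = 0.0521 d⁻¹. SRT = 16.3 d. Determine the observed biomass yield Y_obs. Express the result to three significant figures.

Y_obs = Y / (1 + k_d θ_c) = 0.712 / (1 + 0.0521 × 16.3) = 0.712 / 1.849 = 0.3850.

Y_obs ≈ 0.385 g VSS/g BOD₅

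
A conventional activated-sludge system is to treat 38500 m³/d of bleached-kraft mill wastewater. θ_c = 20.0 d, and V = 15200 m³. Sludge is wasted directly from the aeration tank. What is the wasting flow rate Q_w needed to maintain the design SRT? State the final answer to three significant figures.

For wasting at MLVSS concentration, Q_w = V/θ_c = 15200/20.0 = 760.0 m³/d.

Q_w ≈ 760 m³/d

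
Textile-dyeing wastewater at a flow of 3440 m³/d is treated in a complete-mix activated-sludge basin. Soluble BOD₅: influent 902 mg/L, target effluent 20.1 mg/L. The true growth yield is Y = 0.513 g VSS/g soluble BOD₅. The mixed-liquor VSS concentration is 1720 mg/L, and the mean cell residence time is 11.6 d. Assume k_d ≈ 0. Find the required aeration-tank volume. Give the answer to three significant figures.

V ≈ 10500 m³

Biomass mass balance (decay neglected): V·X = Y·Q·(S₀ − S)·θ_c, so V = 0.513 × 3440 × (902 − 20.1) × 11.6 / 1720 = 10496 m³.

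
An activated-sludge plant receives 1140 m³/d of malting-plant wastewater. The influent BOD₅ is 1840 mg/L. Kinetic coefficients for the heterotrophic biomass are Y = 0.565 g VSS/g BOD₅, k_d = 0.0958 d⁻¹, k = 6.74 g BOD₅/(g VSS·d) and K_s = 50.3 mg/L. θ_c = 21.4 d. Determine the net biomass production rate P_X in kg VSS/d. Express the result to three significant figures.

For a completely mixed reactor with recycle the Lawrence–McCarty relation gives S = K_s·(1 + k_d·θ_c) / [θ_c·(Y·k − k_d) − 1] = 50.3 × (1 + 0.0958 × 21.4) / [21.4 × (0.565 × 6.74 − 0.0958) − 1] = 153.4 / 78.44 = 1.956 mg/L.
Y_obs = Y / (1 + k_d θ_c) = 0.565 / (1 + 0.0958 × 21.4) = 0.565 / 3.050 = 0.1852.
ΔS = 1840 − 1.96 = 1838 mg/L, so the substrate removal rate is 1140 × 1838/1000 = 2095 kg BOD₅/d.
P_X = Y_obs · Q(S₀ − S) = 0.1852 × 2095 = 388.1 kg VSS/d.

P_X ≈ 388 kg VSS/d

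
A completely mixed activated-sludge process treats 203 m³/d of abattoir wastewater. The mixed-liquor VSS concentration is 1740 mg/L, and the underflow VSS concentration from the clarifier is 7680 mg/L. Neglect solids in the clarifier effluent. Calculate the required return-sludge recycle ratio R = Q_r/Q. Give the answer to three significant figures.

R ≈ 0.293

Solids balance on the clarifier gives (1+R)X = R·X_r, so R = X/(X_r − X) = 1740 / (7680 − 1740) = 0.2929.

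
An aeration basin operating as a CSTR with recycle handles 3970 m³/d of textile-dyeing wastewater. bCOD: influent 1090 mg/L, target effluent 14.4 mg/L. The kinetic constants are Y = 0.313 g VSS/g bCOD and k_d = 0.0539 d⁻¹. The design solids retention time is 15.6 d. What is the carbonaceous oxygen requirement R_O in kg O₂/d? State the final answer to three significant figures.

R_O ≈ 3240 kg O₂/d

The observed yield is Y_obs = Y/(1 + k_d·θ_c) = 0.313 / (1 + 0.0539 × 15.6) = 0.313 / 1.841 = 0.1700 g VSS per g bCOD removed.
Substrate removed = Q·(S₀ − S) = 3970 m³/d × (1090 − 14.4) g/m³ = 4.27×10^6 g/d = 4270 kg/d.
Biomass synthesised: P_X = Y_obs × 4270 = 726.1 kg VSS/d.
Carbonaceous O₂ demand = substrate oxidised − cell-mass equivalent = 4270 − 1.42 × 726.1 = 3239 kg O₂/d.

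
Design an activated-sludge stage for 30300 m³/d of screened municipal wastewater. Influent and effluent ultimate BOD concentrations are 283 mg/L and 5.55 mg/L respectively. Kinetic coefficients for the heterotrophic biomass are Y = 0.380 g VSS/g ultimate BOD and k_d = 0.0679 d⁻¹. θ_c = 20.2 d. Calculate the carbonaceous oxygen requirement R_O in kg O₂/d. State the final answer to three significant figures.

The observed yield is Y_obs = Y/(1 + k_d·θ_c) = 0.380 / (1 + 0.0679 × 20.2) = 0.380 / 2.372 = 0.1602 g VSS per g ultimate BOD removed.
Substrate removed = Q·(S₀ − S) = 30300 m³/d × (283 − 5.55) g/m³ = 8.41×10^6 g/d = 8407 kg/d.
P_X = Y_obs·Q·(S₀ − S) = 0.1602 × 8407 = 1347 kg VSS/d.
R_O = Q·(S₀ − S) − 1.42·P_X = 8407 − 1.42 × 1347 = 6494 kg O₂/d.

R_O ≈ 6490 kg O₂/d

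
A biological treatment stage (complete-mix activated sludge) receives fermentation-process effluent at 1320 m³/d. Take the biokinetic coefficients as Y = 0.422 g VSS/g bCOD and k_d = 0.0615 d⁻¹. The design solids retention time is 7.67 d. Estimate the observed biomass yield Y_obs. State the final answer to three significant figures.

Y_obs ≈ 0.287 g VSS/g bCOD

Observed yield with endogenous decay: Y_obs = Y / (1 + k_d·θ_c) = 0.422 / (1 + 0.0615 × 7.67) = 0.422 / 1.472 = 0.2867 g VSS/g bCOD.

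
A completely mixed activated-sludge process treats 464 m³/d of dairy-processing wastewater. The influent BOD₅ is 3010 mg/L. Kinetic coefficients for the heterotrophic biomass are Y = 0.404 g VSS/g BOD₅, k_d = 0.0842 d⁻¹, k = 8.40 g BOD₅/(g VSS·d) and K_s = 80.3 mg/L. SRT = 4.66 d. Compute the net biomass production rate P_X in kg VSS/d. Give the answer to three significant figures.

P_X ≈ 404 kg VSS/d

For a completely mixed reactor with recycle the Lawrence–McCarty relation gives S = K_s·(1 + k_d·θ_c) / [θ_c·(Y·k − k_d) − 1] = 80.3 × (1 + 0.0842 × 4.66) / [4.66 × (0.404 × 8.40 − 0.0842) − 1] = 111.8 / 14.42 = 7.753 mg/L.
Correct the yield for decay: Y_obs = Y/(1 + k_d θ_c) = 0.404 / (1 + 0.0842 × 4.66) = 0.404 / 1.392 = 0.2902.
Mass of BOD₅ removed per day: Q(S₀ − S) = 464 × 3002 g/m³ = 1393 kg/d.
So the net sludge growth is P_X = 0.2902 × 1393 = 404.2 kg VSS/d.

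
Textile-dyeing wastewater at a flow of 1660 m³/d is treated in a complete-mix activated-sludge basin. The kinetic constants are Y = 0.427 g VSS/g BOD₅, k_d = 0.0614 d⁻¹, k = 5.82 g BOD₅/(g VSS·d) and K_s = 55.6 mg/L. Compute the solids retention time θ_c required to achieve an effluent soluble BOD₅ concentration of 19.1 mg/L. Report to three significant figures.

θ_c ≈ 1.74 d

From 1/θ_c = Y·k·S/(K_s + S) − k_d: Y·k·S/(K_s+S) = 0.427 × 5.82 × 19.1 / (55.6 + 19.1) = 0.6354 d⁻¹.
θ_c = 1/(μ − k_d) = 1/(0.6354 − 0.0614) = 1/0.5740 = 1.742 d.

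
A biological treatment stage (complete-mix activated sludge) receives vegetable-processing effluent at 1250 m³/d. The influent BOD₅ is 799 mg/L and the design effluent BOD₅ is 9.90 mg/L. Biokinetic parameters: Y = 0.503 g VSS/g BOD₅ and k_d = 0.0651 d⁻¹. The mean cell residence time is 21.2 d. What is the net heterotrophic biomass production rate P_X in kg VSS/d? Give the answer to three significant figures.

Correct the yield for decay: Y_obs = Y/(1 + k_d θ_c) = 0.503 / (1 + 0.0651 × 21.2) = 0.503 / 2.380 = 0.2113.
Mass of BOD₅ removed per day: Q(S₀ − S) = 1250 × 789.1 g/m³ = 986.4 kg/d.
Net biomass production P_X = Y_obs × Q·(S₀ − S) = 0.2113 × 986.4 = 208.5 kg VSS/d.

P_X ≈ 208 kg VSS/d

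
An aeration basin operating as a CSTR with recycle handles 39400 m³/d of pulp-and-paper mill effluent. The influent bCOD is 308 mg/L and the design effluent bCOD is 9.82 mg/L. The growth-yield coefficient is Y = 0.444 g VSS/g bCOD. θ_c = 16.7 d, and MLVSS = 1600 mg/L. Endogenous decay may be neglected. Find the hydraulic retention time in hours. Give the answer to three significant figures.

τ ≈ 33.2 h

Biomass mass balance (decay neglected): V·X = Y·Q·(S₀ − S)·θ_c, so V = 0.444 × 39400 × (308 − 9.82) × 16.7 / 1600 = 54445 m³.
Hydraulic retention time τ = V/Q = 54445 / 39400 = 1.382 d = 33.16 h.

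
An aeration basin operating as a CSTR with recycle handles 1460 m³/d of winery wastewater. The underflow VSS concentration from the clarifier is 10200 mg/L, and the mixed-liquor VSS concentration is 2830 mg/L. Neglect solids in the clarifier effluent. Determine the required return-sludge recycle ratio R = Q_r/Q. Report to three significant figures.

R ≈ 0.384

R = Q_r/Q = X/(X_r − X) = 2830 / (10200 − 2830) = 0.3840.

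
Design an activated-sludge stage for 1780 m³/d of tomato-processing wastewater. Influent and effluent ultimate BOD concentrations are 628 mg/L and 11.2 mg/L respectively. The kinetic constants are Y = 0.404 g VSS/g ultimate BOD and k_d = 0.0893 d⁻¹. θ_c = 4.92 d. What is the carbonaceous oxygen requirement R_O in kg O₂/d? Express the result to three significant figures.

R_O ≈ 660 kg O₂/d

Observed yield with endogenous decay: Y_obs = Y / (1 + k_d·θ_c) = 0.404 / (1 + 0.0893 × 4.92) = 0.404 / 1.439 = 0.2807 g VSS/g ultimate BOD.
ΔS = 628 − 11.2 = 616.8 mg/L, so the substrate removal rate is 1780 × 616.8/1000 = 1098 kg ultimate BOD/d.
Net sludge production P_X = 0.2807 × 1098 = 308.2 kg VSS/d.
R_O = Q·ΔS − 1.42 P_X = 1098 − 437.6 = 660.3 kg O₂/d.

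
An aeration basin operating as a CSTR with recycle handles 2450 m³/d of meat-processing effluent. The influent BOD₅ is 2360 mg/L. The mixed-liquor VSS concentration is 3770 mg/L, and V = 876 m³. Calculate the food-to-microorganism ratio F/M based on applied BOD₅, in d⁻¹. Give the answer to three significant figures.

Food-to-microorganism ratio F/M = Q S₀ / (V X) = 2450 × 2360 / (876.0 × 3770) = 1.751 d⁻¹.

F/M ≈ 1.75 d⁻¹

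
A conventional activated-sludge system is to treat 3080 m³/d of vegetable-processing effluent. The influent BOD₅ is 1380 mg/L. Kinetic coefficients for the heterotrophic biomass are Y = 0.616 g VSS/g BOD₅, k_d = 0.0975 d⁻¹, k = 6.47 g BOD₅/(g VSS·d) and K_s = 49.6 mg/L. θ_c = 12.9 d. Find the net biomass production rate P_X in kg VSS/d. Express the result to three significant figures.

P_X ≈ 1160 kg VSS/d

For a completely mixed reactor with recycle the Lawrence–McCarty relation gives S = K_s·(1 + k_d·θ_c) / [θ_c·(Y·k − k_d) − 1] = 49.6 × (1 + 0.0975 × 12.9) / [12.9 × (0.616 × 6.47 − 0.0975) − 1] = 112.0 / 49.16 = 2.278 mg/L.
Observed yield with endogenous decay: Y_obs = Y / (1 + k_d·θ_c) = 0.616 / (1 + 0.0975 × 12.9) = 0.616 / 2.258 = 0.2728 g VSS/g BOD₅.
ΔS = 1380 − 2.28 = 1378 mg/L, so the substrate removal rate is 3080 × 1378/1000 = 4243 kg BOD₅/d.
So the net sludge growth is P_X = 0.2728 × 4243 = 1158 kg VSS/d.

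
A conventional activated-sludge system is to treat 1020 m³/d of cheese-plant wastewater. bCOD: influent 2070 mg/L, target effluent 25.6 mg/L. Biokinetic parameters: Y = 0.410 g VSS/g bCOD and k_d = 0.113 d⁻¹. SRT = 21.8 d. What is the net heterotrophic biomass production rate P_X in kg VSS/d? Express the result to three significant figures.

The observed yield is Y_obs = Y/(1 + k_d·θ_c) = 0.410 / (1 + 0.113 × 21.8) = 0.410 / 3.463 = 0.1184 g VSS per g bCOD removed.
Substrate removed = Q·(S₀ − S) = 1020 m³/d × (2070 − 25.6) g/m³ = 2.09×10^6 g/d = 2085 kg/d.
So the net sludge growth is P_X = 0.1184 × 2085 = 246.9 kg VSS/d.

P_X ≈ 247 kg VSS/d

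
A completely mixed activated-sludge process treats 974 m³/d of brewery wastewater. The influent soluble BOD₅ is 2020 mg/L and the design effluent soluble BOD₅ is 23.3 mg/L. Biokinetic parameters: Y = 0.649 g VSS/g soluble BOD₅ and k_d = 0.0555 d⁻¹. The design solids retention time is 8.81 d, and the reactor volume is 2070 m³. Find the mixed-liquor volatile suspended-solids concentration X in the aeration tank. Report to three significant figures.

X ≈ 3610 mg/L

From V·X·(1 + k_d·θ_c) = Y·Q·(S₀ − S)·θ_c: X = 0.649 × 974 × (2020 − 23.3) × 8.81 / [2070 × (1 + 0.0555 × 8.81)] = 3608 mg/L.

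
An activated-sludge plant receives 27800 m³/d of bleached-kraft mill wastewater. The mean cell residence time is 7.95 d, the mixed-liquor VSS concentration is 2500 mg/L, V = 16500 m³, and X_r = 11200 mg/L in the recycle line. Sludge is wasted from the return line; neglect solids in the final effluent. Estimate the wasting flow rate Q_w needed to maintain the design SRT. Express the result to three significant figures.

Q_w ≈ 463 m³/d

θ_c = V·X/(Q_w·X_r) when wasting from the recycle, so Q_w = V·X/(θ_c·X_r) = 16500 × 2500 / (7.95 × 11200) = 463.3 m³/d.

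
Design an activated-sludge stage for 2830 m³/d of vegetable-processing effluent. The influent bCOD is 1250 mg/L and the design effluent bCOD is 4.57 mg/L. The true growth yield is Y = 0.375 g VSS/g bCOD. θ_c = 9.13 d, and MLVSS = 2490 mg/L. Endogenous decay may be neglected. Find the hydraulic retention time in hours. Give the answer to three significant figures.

τ ≈ 41.1 h

With k_d = 0 the design equation reduces to V = Y Q (S₀−S) θ_c / X = 0.375 × 2830 × (1250 − 4.57) × 9.13 / 2490 = 4846 m³.
τ = V/Q = 4846/2830 = 1.712 d, or 41.10 h.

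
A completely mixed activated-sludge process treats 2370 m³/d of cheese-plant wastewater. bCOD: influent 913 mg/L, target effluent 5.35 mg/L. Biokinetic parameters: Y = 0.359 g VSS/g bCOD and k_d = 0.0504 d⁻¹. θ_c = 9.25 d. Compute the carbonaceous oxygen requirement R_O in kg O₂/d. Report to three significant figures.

R_O ≈ 1400 kg O₂/d

The observed yield is Y_obs = Y/(1 + k_d·θ_c) = 0.359 / (1 + 0.0504 × 9.25) = 0.359 / 1.466 = 0.2449 g VSS per g bCOD removed.
Mass of bCOD removed per day: Q(S₀ − S) = 2370 × 907.6 g/m³ = 2151 kg/d.
Net sludge production P_X = 0.2449 × 2151 = 526.7 kg VSS/d.
R_O = Q·ΔS − 1.42 P_X = 2151 − 747.9 = 1403 kg O₂/d.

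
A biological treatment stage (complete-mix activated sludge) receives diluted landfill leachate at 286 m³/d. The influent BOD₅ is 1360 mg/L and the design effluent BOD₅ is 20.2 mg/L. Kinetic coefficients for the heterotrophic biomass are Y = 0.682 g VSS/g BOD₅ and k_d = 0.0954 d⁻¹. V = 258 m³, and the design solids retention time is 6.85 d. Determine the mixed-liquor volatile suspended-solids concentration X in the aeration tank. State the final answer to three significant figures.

X ≈ 4200 mg/L

From V·X·(1 + k_d·θ_c) = Y·Q·(S₀ − S)·θ_c: X = 0.682 × 286 × (1360 − 20.2) × 6.85 / [258 × (1 + 0.0954 × 6.85)] = 4196 mg/L.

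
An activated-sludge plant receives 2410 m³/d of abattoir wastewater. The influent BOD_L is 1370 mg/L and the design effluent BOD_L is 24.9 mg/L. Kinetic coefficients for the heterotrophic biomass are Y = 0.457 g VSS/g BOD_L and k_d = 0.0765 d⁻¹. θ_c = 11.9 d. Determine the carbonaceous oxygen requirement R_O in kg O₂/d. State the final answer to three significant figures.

R_O ≈ 2140 kg O₂/d

Observed yield with endogenous decay: Y_obs = Y / (1 + k_d·θ_c) = 0.457 / (1 + 0.0765 × 11.9) = 0.457 / 1.910 = 0.2392 g VSS/g BOD_L.
Substrate removed = Q·(S₀ − S) = 2410 m³/d × (1370 − 24.9) g/m³ = 3.24×10^6 g/d = 3242 kg/d.
P_X = Y_obs·Q·(S₀ − S) = 0.2392 × 3242 = 775.5 kg VSS/d.
R_O = Q·(S₀ − S) − 1.42·P_X = 3242 − 1.42 × 775.5 = 2140 kg O₂/d.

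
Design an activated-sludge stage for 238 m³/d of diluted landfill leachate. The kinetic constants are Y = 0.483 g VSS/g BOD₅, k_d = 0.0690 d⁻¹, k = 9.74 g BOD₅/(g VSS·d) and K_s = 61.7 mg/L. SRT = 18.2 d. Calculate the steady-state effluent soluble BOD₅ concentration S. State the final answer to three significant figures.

For a completely mixed reactor with recycle the Lawrence–McCarty relation gives S = K_s·(1 + k_d·θ_c) / [θ_c·(Y·k − k_d) − 1] = 61.7 × (1 + 0.0690 × 18.2) / [18.2 × (0.483 × 9.74 − 0.0690) − 1] = 139.2 / 83.36 = 1.670 mg/L.

S ≈ 1.67 mg/L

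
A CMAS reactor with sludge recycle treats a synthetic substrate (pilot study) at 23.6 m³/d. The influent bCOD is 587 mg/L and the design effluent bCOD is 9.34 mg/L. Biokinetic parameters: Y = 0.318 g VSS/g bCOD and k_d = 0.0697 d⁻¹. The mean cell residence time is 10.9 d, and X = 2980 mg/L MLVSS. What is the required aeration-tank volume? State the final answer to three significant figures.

V ≈ 9.01 m³

Rearranging the biomass balance for a CMAS with decay, V = Y·Q·ΔS·θ_c / [X·(1+k_d θ_c)] = 0.318 × 23.6 × (587 − 9.34) × 10.9 / [2980 × (1 + 0.0697 × 10.9)] = 4.73×10^4 / 5244 = 9.011 m³.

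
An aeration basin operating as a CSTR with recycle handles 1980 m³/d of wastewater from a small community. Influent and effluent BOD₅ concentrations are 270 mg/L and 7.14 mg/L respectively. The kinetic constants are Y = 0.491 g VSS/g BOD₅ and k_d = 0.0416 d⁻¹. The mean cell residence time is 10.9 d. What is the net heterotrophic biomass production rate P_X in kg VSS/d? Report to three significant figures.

Observed yield with endogenous decay: Y_obs = Y / (1 + k_d·θ_c) = 0.491 / (1 + 0.0416 × 10.9) = 0.491 / 1.453 = 0.3378 g VSS/g BOD₅.
Mass of BOD₅ removed per day: Q(S₀ − S) = 1980 × 262.9 g/m³ = 520.5 kg/d.
So the net sludge growth is P_X = 0.3378 × 520.5 = 175.8 kg VSS/d.

P_X ≈ 176 kg VSS/d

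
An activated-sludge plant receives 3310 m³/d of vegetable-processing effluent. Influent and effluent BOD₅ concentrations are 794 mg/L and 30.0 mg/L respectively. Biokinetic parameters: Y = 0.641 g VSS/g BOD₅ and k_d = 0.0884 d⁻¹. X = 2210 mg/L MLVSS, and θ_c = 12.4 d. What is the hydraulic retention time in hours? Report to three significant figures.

τ ≈ 31.5 h

Steady-state biomass mass balance: V·X·(1 + k_d·θ_c) = Y·Q·(S₀ − S)·θ_c, so V = 0.641 × 3310 × (794 − 30.0) × 12.4 / [2210 × (1 + 0.0884 × 12.4)] = 2.01×10^7 / 4633 = 4339 m³.
Hydraulic retention time τ = V/Q = 4339 / 3310 = 1.311 d = 31.46 h.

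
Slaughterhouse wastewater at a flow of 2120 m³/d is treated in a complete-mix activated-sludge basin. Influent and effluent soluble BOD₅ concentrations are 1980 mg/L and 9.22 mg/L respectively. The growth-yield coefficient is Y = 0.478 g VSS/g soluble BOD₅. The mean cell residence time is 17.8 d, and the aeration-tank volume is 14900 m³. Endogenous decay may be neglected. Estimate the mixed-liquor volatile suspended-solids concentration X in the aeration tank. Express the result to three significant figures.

X ≈ 2390 mg/L

X = Y·Q·ΔS·θ_c / V = 0.478 × 2120 × (1980 − 9.22) × 17.8 / 14900 = 2386 mg/L.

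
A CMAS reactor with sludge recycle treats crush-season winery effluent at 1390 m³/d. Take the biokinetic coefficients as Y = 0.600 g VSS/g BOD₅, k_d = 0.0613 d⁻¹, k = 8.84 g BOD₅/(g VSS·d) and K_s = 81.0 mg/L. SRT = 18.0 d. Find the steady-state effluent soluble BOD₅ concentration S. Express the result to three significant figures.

S ≈ 1.82 mg/L

From the Monod/SRT balance for a CMAS, S = K_s·(1+k_d θ_c)/[θ_c·(Y k − k_d) − 1] = 81.0 × (1 + 0.0613 × 18.0) / [18.0 × (0.600 × 8.84 − 0.0613) − 1] = 170.4 / 93.37 = 1.825 mg/L.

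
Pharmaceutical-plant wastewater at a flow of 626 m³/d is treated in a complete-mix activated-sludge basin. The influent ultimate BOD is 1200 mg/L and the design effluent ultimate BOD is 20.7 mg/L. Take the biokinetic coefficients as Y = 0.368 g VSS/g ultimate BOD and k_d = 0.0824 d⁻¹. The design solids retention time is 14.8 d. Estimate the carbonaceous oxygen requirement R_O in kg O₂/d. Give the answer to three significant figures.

Y_obs = Y / (1 + k_d θ_c) = 0.368 / (1 + 0.0824 × 14.8) = 0.368 / 2.220 = 0.1658.
Substrate removed = Q·(S₀ − S) = 626 m³/d × (1200 − 20.7) g/m³ = 7.38×10^5 g/d = 738.2 kg/d.
P_X = Y_obs·Q·(S₀ − S) = 0.1658 × 738.2 = 122.4 kg VSS/d.
R_O = Q·(S₀ − S) − 1.42·P_X = 738.2 − 1.42 × 122.4 = 564.4 kg O₂/d.

R_O ≈ 564 kg O₂/d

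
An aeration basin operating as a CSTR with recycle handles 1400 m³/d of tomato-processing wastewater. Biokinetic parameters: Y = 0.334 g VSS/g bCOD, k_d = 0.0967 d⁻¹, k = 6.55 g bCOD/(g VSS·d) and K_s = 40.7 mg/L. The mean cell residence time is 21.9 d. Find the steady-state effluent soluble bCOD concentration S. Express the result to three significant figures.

From the Monod/SRT balance for a CMAS, S = K_s·(1+k_d θ_c)/[θ_c·(Y k − k_d) − 1] = 40.7 × (1 + 0.0967 × 21.9) / [21.9 × (0.334 × 6.55 − 0.0967) − 1] = 126.9 / 44.79 = 2.833 mg/L.

S ≈ 2.83 mg/L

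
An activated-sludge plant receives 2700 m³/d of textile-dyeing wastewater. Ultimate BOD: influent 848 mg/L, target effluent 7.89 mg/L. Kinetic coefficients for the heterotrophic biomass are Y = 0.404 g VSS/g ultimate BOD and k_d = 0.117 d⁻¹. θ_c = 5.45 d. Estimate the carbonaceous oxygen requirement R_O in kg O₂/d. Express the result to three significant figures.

Y_obs = Y / (1 + k_d θ_c) = 0.404 / (1 + 0.117 × 5.45) = 0.404 / 1.638 = 0.2467.
Substrate removed = Q·(S₀ − S) = 2700 m³/d × (848 − 7.89) g/m³ = 2.27×10^6 g/d = 2268 kg/d.
P_X = Y_obs·Q·(S₀ − S) = 0.2467 × 2268 = 559.6 kg VSS/d.
R_O = Q·ΔS − 1.42 P_X = 2268 − 794.6 = 1474 kg O₂/d.

R_O ≈ 1470 kg O₂/d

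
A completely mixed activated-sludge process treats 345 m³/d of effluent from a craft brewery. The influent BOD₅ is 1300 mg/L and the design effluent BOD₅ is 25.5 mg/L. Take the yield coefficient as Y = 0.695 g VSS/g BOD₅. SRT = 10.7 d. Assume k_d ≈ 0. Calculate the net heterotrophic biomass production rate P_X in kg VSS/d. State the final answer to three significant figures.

No decay correction is needed, so Y_obs = Y = 0.695.
Q·(S₀ − S) = 345 × (1300 − 25.5) × 10⁻³ = 439.7 kg/d removed.
So the net sludge growth is P_X = 0.6950 × 439.7 = 305.6 kg VSS/d.

P_X ≈ 306 kg VSS/d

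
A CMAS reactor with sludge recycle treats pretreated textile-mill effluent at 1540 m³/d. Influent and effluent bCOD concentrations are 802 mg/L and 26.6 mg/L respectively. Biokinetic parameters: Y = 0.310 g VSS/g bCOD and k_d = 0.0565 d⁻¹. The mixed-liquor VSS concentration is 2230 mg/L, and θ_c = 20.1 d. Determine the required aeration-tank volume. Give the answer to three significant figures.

From the SRT design equation V = Y Q (S₀−S) θ_c / [X (1 + k_d θ_c)] = 0.310 × 1540 × (802 − 26.6) × 20.1 / [2230 × (1 + 0.0565 × 20.1)] = 7.44×10^6 / 4762 = 1562 m³.

V ≈ 1560 m³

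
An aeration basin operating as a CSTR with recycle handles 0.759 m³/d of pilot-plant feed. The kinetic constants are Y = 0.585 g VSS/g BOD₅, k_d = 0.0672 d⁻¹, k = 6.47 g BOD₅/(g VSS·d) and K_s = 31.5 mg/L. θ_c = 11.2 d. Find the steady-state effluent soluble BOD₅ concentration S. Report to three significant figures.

S ≈ 1.36 mg/L

For a completely mixed reactor with recycle the Lawrence–McCarty relation gives S = K_s·(1 + k_d·θ_c) / [θ_c·(Y·k − k_d) − 1] = 31.5 × (1 + 0.0672 × 11.2) / [11.2 × (0.585 × 6.47 − 0.0672) − 1] = 55.21 / 40.64 = 1.359 mg/L.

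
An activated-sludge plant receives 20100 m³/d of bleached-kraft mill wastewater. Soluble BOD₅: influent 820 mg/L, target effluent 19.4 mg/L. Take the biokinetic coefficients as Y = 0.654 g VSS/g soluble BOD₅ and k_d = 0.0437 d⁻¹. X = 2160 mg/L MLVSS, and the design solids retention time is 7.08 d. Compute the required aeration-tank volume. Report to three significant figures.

V ≈ 26300 m³

Steady-state biomass mass balance: V·X·(1 + k_d·θ_c) = Y·Q·(S₀ − S)·θ_c, so V = 0.654 × 20100 × (820 − 19.4) × 7.08 / [2160 × (1 + 0.0437 × 7.08)] = 7.45×10^7 / 2828 = 26345 m³.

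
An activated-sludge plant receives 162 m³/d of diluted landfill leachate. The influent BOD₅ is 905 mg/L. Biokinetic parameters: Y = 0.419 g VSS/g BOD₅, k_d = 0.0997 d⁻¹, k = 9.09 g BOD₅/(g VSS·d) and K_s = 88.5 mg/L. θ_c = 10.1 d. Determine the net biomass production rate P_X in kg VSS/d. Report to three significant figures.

P_X ≈ 30.4 kg VSS/d

For a completely mixed reactor with recycle the Lawrence–McCarty relation gives S = K_s·(1 + k_d·θ_c) / [θ_c·(Y·k − k_d) − 1] = 88.5 × (1 + 0.0997 × 10.1) / [10.1 × (0.419 × 9.09 − 0.0997) − 1] = 177.6 / 36.46 = 4.871 mg/L.
The observed yield is Y_obs = Y/(1 + k_d·θ_c) = 0.419 / (1 + 0.0997 × 10.1) = 0.419 / 2.007 = 0.2088 g VSS per g BOD₅ removed.
Substrate removed = Q·(S₀ − S) = 162 m³/d × (905 − 4.87) g/m³ = 1.46×10^5 g/d = 145.8 kg/d.
Net biomass production P_X = Y_obs × Q·(S₀ − S) = 0.2088 × 145.8 = 30.44 kg VSS/d.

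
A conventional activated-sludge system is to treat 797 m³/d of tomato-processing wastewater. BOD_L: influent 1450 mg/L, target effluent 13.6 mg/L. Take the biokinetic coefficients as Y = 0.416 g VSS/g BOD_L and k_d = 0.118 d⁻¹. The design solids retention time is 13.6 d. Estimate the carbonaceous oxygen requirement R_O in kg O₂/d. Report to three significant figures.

Y_obs = Y / (1 + k_d θ_c) = 0.416 / (1 + 0.118 × 13.6) = 0.416 / 2.605 = 0.1597.
ΔS = 1450 − 13.6 = 1436 mg/L, so the substrate removal rate is 797 × 1436/1000 = 1145 kg BOD_L/d.
Biomass synthesised: P_X = Y_obs × 1145 = 182.8 kg VSS/d.
Carbonaceous O₂ demand = substrate oxidised − cell-mass equivalent = 1145 − 1.42 × 182.8 = 885.2 kg O₂/d.

R_O ≈ 885 kg O₂/d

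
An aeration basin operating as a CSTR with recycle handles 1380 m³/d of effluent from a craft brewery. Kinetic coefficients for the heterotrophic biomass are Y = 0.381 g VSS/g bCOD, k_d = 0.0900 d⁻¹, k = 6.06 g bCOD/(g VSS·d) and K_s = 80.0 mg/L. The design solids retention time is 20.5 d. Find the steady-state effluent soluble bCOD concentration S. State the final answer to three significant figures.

Effluent substrate depends only on kinetics and SRT: S = K_s(1 + k_d θ_c) / [θ_c(Yk − k_d) − 1] = 80.0 × (1 + 0.0900 × 20.5) / [20.5 × (0.381 × 6.06 − 0.0900) − 1] = 227.6 / 44.49 = 5.116 mg/L.

S ≈ 5.12 mg/L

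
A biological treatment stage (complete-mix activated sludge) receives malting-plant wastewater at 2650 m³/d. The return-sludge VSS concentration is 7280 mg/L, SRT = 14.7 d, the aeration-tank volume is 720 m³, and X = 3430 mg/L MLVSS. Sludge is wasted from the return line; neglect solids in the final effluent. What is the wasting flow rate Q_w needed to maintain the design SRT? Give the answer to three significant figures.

Q_w = (V·X)/(θ_c X_r) = 720.0 × 3430 / (14.7 × 7280) = 23.08 m³/d.

Q_w ≈ 23.1 m³/d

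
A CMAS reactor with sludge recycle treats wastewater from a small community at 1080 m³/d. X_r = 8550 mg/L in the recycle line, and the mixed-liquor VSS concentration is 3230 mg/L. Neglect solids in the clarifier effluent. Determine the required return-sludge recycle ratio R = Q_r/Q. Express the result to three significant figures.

R = Q_r/Q = X/(X_r − X) = 3230 / (8550 − 3230) = 0.6071.

R ≈ 0.607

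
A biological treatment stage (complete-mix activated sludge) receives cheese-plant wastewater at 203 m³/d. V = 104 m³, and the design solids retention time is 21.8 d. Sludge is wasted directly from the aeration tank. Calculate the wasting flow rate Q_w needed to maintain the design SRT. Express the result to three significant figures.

Q_w ≈ 4.77 m³/d

With mixed-liquor wasting, θ_c = V/Q_w, so Q_w = V/θ_c = 104.0/21.8 = 4.771 m³/d.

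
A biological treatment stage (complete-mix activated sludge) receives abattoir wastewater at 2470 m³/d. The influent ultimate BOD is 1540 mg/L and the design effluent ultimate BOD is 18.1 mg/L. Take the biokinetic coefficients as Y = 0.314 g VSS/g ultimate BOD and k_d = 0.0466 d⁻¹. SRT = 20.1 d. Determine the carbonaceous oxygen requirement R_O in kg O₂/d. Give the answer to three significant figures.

R_O ≈ 2890 kg O₂/d

Y_obs = Y / (1 + k_d θ_c) = 0.314 / (1 + 0.0466 × 20.1) = 0.314 / 1.937 = 0.1621.
Q·(S₀ − S) = 2470 × (1540 − 18.1) × 10⁻³ = 3759 kg/d removed.
Biomass synthesised: P_X = Y_obs × 3759 = 609.5 kg VSS/d.
R_O = Q·ΔS − 1.42 P_X = 3759 − 865.5 = 2894 kg O₂/d.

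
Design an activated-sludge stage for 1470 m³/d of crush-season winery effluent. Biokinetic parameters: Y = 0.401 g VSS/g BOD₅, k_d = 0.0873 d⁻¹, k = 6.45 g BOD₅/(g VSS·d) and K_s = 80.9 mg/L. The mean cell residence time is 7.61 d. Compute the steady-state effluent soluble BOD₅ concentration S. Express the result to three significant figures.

S ≈ 7.47 mg/L

For a completely mixed reactor with recycle the Lawrence–McCarty relation gives S = K_s·(1 + k_d·θ_c) / [θ_c·(Y·k − k_d) − 1] = 80.9 × (1 + 0.0873 × 7.61) / [7.61 × (0.401 × 6.45 − 0.0873) − 1] = 134.6 / 18.02 = 7.473 mg/L.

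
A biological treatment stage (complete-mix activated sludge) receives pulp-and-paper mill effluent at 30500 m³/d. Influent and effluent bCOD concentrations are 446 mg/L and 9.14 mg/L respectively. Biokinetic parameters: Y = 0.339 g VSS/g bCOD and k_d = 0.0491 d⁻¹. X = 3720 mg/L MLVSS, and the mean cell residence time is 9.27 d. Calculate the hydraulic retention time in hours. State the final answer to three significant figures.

τ ≈ 6.09 h

From the SRT design equation V = Y Q (S₀−S) θ_c / [X (1 + k_d θ_c)] = 0.339 × 30500 × (446 − 9.14) × 9.27 / [3720 × (1 + 0.0491 × 9.27)] = 4.19×10^7 / 5413 = 7735 m³.
HRT = V/Q = 7735 m³ / 30500 m³·d⁻¹ = 0.2536 d × 24 = 6.087 h.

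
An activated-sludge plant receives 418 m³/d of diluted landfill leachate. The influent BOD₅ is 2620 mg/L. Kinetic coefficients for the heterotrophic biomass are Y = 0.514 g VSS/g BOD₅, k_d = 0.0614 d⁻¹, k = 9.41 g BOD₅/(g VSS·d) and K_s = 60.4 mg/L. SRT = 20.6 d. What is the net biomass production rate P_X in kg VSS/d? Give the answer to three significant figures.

P_X ≈ 248 kg VSS/d

From the Monod/SRT balance for a CMAS, S = K_s·(1+k_d θ_c)/[θ_c·(Y k − k_d) − 1] = 60.4 × (1 + 0.0614 × 20.6) / [20.6 × (0.514 × 9.41 − 0.0614) − 1] = 136.8 / 97.37 = 1.405 mg/L.
The observed yield is Y_obs = Y/(1 + k_d·θ_c) = 0.514 / (1 + 0.0614 × 20.6) = 0.514 / 2.265 = 0.2269 g VSS per g BOD₅ removed.
Substrate removed = Q·(S₀ − S) = 418 m³/d × (2620 − 1.40) g/m³ = 1.09×10^6 g/d = 1095 kg/d.
P_X = Y_obs · Q(S₀ − S) = 0.2269 × 1095 = 248.4 kg VSS/d.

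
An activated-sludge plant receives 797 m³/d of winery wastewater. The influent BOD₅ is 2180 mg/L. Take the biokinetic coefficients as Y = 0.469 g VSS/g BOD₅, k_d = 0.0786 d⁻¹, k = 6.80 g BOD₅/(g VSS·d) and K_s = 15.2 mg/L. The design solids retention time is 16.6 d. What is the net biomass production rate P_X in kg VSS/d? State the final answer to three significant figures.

For a completely mixed reactor with recycle the Lawrence–McCarty relation gives S = K_s·(1 + k_d·θ_c) / [θ_c·(Y·k − k_d) − 1] = 15.2 × (1 + 0.0786 × 16.6) / [16.6 × (0.469 × 6.80 − 0.0786) − 1] = 35.03 / 50.64 = 0.6918 mg/L.
The observed yield is Y_obs = Y/(1 + k_d·θ_c) = 0.469 / (1 + 0.0786 × 16.6) = 0.469 / 2.305 = 0.2035 g VSS per g BOD₅ removed.
Substrate removed = Q·(S₀ − S) = 797 m³/d × (2180 − 0.692) g/m³ = 1.74×10^6 g/d = 1737 kg/d.
P_X = Y_obs · Q(S₀ − S) = 0.2035 × 1737 = 353.4 kg VSS/d.

P_X ≈ 353 kg VSS/d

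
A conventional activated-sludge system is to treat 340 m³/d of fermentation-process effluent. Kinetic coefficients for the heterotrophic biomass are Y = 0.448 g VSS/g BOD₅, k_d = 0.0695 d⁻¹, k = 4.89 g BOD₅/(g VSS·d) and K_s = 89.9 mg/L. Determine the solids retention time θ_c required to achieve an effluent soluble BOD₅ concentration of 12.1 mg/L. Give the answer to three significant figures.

θ_c ≈ 5.25 d

From 1/θ_c = Y·k·S/(K_s + S) − k_d: Y·k·S/(K_s+S) = 0.448 × 4.89 × 12.1 / (89.9 + 12.1) = 0.2599 d⁻¹.
1/θ_c = 0.2599 − 0.0695 = 0.1904 d⁻¹, so θ_c = 5.253 d.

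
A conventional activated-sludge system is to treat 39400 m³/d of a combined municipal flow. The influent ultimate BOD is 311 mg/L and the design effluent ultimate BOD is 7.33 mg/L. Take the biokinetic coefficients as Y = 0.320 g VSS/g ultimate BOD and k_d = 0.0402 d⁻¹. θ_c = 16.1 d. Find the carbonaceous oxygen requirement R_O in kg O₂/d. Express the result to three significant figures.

Correct the yield for decay: Y_obs = Y/(1 + k_d θ_c) = 0.320 / (1 + 0.0402 × 16.1) = 0.320 / 1.647 = 0.1943.
Q·(S₀ − S) = 39400 × (311 − 7.33) × 10⁻³ = 11965 kg/d removed.
Biomass synthesised: P_X = Y_obs × 11965 = 2324 kg VSS/d.
R_O = Q·ΔS − 1.42 P_X = 11965 − 3301 = 8664 kg O₂/d.

R_O ≈ 8660 kg O₂/d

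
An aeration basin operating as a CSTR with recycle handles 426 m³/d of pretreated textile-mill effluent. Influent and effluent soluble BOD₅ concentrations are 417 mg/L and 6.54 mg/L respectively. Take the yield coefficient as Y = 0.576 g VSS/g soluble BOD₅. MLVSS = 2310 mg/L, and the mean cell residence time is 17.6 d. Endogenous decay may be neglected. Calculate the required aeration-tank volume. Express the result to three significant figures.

V·X = Y·Q·ΔS·θ_c gives V = 0.576 × 426 × (417 − 6.54) × 17.6 / 2310 = 767.4 m³.

V ≈ 767 m³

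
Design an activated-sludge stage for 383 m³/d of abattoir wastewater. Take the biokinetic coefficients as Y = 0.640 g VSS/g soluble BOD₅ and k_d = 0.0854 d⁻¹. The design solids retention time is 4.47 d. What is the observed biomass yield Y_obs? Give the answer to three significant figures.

Observed yield with endogenous decay: Y_obs = Y / (1 + k_d·θ_c) = 0.640 / (1 + 0.0854 × 4.47) = 0.640 / 1.382 = 0.4632 g VSS/g soluble BOD₅.

Y_obs ≈ 0.463 g VSS/g soluble BOD₅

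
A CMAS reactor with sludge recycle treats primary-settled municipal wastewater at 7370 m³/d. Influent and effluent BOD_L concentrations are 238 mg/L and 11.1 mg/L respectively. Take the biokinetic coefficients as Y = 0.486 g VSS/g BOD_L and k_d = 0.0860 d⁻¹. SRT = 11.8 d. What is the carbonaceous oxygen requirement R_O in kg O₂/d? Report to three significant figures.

Correct the yield for decay: Y_obs = Y/(1 + k_d θ_c) = 0.486 / (1 + 0.0860 × 11.8) = 0.486 / 2.015 = 0.2412.
Q·(S₀ − S) = 7370 × (238 − 11.1) × 10⁻³ = 1672 kg/d removed.
P_X = Y_obs·Q·(S₀ − S) = 0.2412 × 1672 = 403.4 kg VSS/d.
R_O = Q·(S₀ − S) − 1.42·P_X = 1672 − 1.42 × 403.4 = 1099 kg O₂/d.

R_O ≈ 1100 kg O₂/d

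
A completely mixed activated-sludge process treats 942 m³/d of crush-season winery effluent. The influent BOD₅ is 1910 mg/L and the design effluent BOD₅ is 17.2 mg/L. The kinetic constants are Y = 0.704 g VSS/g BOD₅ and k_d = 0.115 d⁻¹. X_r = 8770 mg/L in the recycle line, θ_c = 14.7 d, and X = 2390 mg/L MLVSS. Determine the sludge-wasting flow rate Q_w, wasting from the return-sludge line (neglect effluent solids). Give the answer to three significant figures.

Steady-state biomass mass balance: V·X·(1 + k_d·θ_c) = Y·Q·(S₀ − S)·θ_c, so V = 0.704 × 942 × (1910 − 17.2) × 14.7 / [2390 × (1 + 0.115 × 14.7)] = 1.85×10^7 / 6430 = 2870 m³.
θ_c = V·X/(Q_w·X_r) when wasting from the recycle, so Q_w = V·X/(θ_c·X_r) = 2870 × 2390 / (14.7 × 8770) = 53.20 m³/d.

Q_w ≈ 53.2 m³/d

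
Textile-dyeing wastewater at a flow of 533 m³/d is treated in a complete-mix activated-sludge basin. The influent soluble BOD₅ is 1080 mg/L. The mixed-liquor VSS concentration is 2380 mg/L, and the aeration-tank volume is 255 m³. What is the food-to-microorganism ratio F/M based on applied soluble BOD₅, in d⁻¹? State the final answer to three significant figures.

F/M ≈ 0.948 d⁻¹

Food-to-microorganism ratio F/M = Q S₀ / (V X) = 533 × 1080 / (255.0 × 2380) = 0.9485 d⁻¹.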